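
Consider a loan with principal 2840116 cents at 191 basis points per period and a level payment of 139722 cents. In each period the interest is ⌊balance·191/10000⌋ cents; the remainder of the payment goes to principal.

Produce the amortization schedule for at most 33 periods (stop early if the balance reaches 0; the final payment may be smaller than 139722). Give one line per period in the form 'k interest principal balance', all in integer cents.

1. interest=⌊2840116·191/10000⌋=54246; principal=139722-54246=85476; balance=2840116-85476=2754640
2. interest=⌊2754640·191/10000⌋=52613; principal=139722-52613=87109; balance=2754640-87109=2667531
3. interest=⌊2667531·191/10000⌋=50949; principal=139722-50949=88773; balance=2667531-88773=2578758
4. interest=⌊2578758·191/10000⌋=49254; principal=139722-49254=90468; balance=2578758-90468=2488290
5. interest=⌊2488290·191/10000⌋=47526; principal=139722-47526=92196; balance=2488290-92196=2396094
6. interest=⌊2396094·191/10000⌋=45765; principal=139722-45765=93957; balance=2396094-93957=2302137
7. interest=⌊2302137·191/10000⌋=43970; principal=139722-43970=95752; balance=2302137-95752=2206385
8. interest=⌊2206385·191/10000⌋=42141; principal=139722-42141=97581; balance=2206385-97581=2108804
9. interest=⌊2108804·191/10000⌋=40278; principal=139722-40278=99444; balance=2108804-99444=2009360
10. interest=⌊2009360·191/10000⌋=38378; principal=139722-38378=101344; balance=2009360-101344=1908016
11. interest=⌊1908016·191/10000⌋=36443; principal=139722-36443=103279; balance=1908016-103279=1804737
12. interest=⌊1804737·191/10000⌋=34470; principal=139722-34470=105252; balance=1804737-105252=1699485
13. interest=⌊1699485·191/10000⌋=32460; principal=139722-32460=107262; balance=1699485-107262=1592223
14. interest=⌊1592223·191/10000⌋=30411; principal=139722-30411=109311; balance=1592223-109311=1482912
15. interest=⌊1482912·191/10000⌋=28323; principal=139722-28323=111399; balance=1482912-111399=1371513
16. interest=⌊1371513·191/10000⌋=26195; principal=139722-26195=113527; balance=1371513-113527=1257986
17. interest=⌊1257986·191/10000⌋=24027; principal=139722-24027=115695; balance=1257986-115695=1142291
18. interest=⌊1142291·191/10000⌋=21817; principal=139722-21817=117905; balance=1142291-117905=1024386
19. interest=⌊1024386·191/10000⌋=19565; principal=139722-19565=120157; balance=1024386-120157=904229
20. interest=⌊904229·191/10000⌋=17270; principal=139722-17270=122452; balance=904229-122452=781777
21. interest=⌊781777·191/10000⌋=14931; principal=139722-14931=124791; balance=781777-124791=656986
22. interest=⌊656986·191/10000⌋=12548; principal=139722-12548=127174; balance=656986-127174=529812
23. interest=⌊529812·191/10000⌋=10119; principal=139722-10119=129603; balance=529812-129603=400209
24. interest=⌊400209·191/10000⌋=7643; principal=139722-7643=132079; balance=400209-132079=268130
25. interest=⌊268130·191/10000⌋=5121; principal=139722-5121=134601; balance=268130-134601=133529
26. interest=⌊133529·191/10000⌋=2550; principal=min(139722-2550,133529)=133529; balance=133529-133529=0

1 54246 85476 2754640
2 52613 87109 2667531
3 50949 88773 2578758
4 49254 90468 2488290
5 47526 92196 2396094
6 45765 93957 2302137
7 43970 95752 2206385
8 42141 97581 2108804
9 40278 99444 2009360
10 38378 101344 1908016
11 36443 103279 1804737
12 34470 105252 1699485
13 32460 107262 1592223
14 30411 109311 1482912
15 28323 111399 1371513
16 26195 113527 1257986
17 24027 115695 1142291
18 21817 117905 1024386
19 19565 120157 904229
20 17270 122452 781777
21 14931 124791 656986
22 12548 127174 529812
23 10119 129603 400209
24 7643 132079 268130
25 5121 134601 133529
26 2550 133529 0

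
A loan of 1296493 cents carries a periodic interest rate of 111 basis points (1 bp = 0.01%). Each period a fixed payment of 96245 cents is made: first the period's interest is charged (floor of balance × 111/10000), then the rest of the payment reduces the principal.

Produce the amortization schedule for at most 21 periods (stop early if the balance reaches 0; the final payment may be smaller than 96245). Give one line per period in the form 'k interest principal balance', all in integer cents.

1 14391 81854 1214639
2 13482 82763 1131876
3 12563 83682 1048194
4 11634 84611 963583
5 10695 85550 878033
6 9746 86499 791534
7 8786 87459 704075
8 7815 88430 615645
9 6833 89412 526233
10 5841 90404 435829
11 4837 91408 344421
12 3823 92422 251999
13 2797 93448 158551
14 1759 94486 64065
15 711 64065 0

1. interest=⌊1296493·111/10000⌋=14391; principal=96245-14391=81854; balance=1296493-81854=1214639
2. interest=⌊1214639·111/10000⌋=13482; principal=96245-13482=82763; balance=1214639-82763=1131876
3. interest=⌊1131876·111/10000⌋=12563; principal=96245-12563=83682; balance=1131876-83682=1048194
4. interest=⌊1048194·111/10000⌋=11634; principal=96245-11634=84611; balance=1048194-84611=963583
5. interest=⌊963583·111/10000⌋=10695; principal=96245-10695=85550; balance=963583-85550=878033
6. interest=⌊878033·111/10000⌋=9746; principal=96245-9746=86499; balance=878033-86499=791534
7. interest=⌊791534·111/10000⌋=8786; principal=96245-8786=87459; balance=791534-87459=704075
8. interest=⌊704075·111/10000⌋=7815; principal=96245-7815=88430; balance=704075-88430=615645
9. interest=⌊615645·111/10000⌋=6833; principal=96245-6833=89412; balance=615645-89412=526233
10. interest=⌊526233·111/10000⌋=5841; principal=96245-5841=90404; balance=526233-90404=435829
11. interest=⌊435829·111/10000⌋=4837; principal=96245-4837=91408; balance=435829-91408=344421
12. interest=⌊344421·111/10000⌋=3823; principal=96245-3823=92422; balance=344421-92422=251999
13. interest=⌊251999·111/10000⌋=2797; principal=96245-2797=93448; balance=251999-93448=158551
14. interest=⌊158551·111/10000⌋=1759; principal=96245-1759=94486; balance=158551-94486=64065
15. interest=⌊64065·111/10000⌋=711; principal=min(96245-711,64065)=64065; balance=64065-64065=0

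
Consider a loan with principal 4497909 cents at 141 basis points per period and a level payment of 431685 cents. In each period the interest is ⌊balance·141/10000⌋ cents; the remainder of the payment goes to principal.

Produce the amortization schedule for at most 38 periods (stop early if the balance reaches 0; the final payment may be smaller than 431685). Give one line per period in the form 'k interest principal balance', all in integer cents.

1. interest=⌊4497909·141/10000⌋=63420; principal=431685-63420=368265; balance=4497909-368265=4129644
2. interest=⌊4129644·141/10000⌋=58227; principal=431685-58227=373458; balance=4129644-373458=3756186
3. interest=⌊3756186·141/10000⌋=52962; principal=431685-52962=378723; balance=3756186-378723=3377463
4. interest=⌊3377463·141/10000⌋=47622; principal=431685-47622=384063; balance=3377463-384063=2993400
5. interest=⌊2993400·141/10000⌋=42206; principal=431685-42206=389479; balance=2993400-389479=2603921
6. interest=⌊2603921·141/10000⌋=36715; principal=431685-36715=394970; balance=2603921-394970=2208951
7. interest=⌊2208951·141/10000⌋=31146; principal=431685-31146=400539; balance=2208951-400539=1808412
8. interest=⌊1808412·141/10000⌋=25498; principal=431685-25498=406187; balance=1808412-406187=1402225
9. interest=⌊1402225·141/10000⌋=19771; principal=431685-19771=411914; balance=1402225-411914=990311
10. interest=⌊990311·141/10000⌋=13963; principal=431685-13963=417722; balance=990311-417722=572589
11. interest=⌊572589·141/10000⌋=8073; principal=431685-8073=423612; balance=572589-423612=148977
12. interest=⌊148977·141/10000⌋=2100; principal=min(431685-2100,148977)=148977; balance=148977-148977=0

1 63420 368265 4129644
2 58227 373458 3756186
3 52962 378723 3377463
4 47622 384063 2993400
5 42206 389479 2603921
6 36715 394970 2208951
7 31146 400539 1808412
8 25498 406187 1402225
9 19771 411914 990311
10 13963 417722 572589
11 8073 423612 148977
12 2100 148977 0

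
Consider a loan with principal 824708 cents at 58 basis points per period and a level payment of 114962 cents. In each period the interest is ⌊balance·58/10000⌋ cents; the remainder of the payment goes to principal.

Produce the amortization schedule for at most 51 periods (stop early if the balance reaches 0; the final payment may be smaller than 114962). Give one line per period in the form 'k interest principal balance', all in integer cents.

1 4783 110179 714529
2 4144 110818 603711
3 3501 111461 492250
4 2855 112107 380143
5 2204 112758 267385
6 1550 113412 153973
7 893 114069 39904
8 231 39904 0

1. interest=⌊824708·58/10000⌋=4783; principal=114962-4783=110179; balance=824708-110179=714529
2. interest=⌊714529·58/10000⌋=4144; principal=114962-4144=110818; balance=714529-110818=603711
3. interest=⌊603711·58/10000⌋=3501; principal=114962-3501=111461; balance=603711-111461=492250
4. interest=⌊492250·58/10000⌋=2855; principal=114962-2855=112107; balance=492250-112107=380143
5. interest=⌊380143·58/10000⌋=2204; principal=114962-2204=112758; balance=380143-112758=267385
6. interest=⌊267385·58/10000⌋=1550; principal=114962-1550=113412; balance=267385-113412=153973
7. interest=⌊153973·58/10000⌋=893; principal=114962-893=114069; balance=153973-114069=39904
8. interest=⌊39904·58/10000⌋=231; principal=min(114962-231,39904)=39904; balance=39904-39904=0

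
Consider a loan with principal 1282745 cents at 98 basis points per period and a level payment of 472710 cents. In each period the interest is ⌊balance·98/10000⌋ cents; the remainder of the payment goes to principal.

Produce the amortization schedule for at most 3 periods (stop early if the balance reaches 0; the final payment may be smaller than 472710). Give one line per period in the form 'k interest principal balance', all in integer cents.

1 12570 460140 822605
2 8061 464649 357956
3 3507 357956 0

1. interest=⌊1282745·98/10000⌋=12570; principal=472710-12570=460140; balance=1282745-460140=822605
2. interest=⌊822605·98/10000⌋=8061; principal=472710-8061=464649; balance=822605-464649=357956
3. interest=⌊357956·98/10000⌋=3507; principal=min(472710-3507,357956)=357956; balance=357956-357956=0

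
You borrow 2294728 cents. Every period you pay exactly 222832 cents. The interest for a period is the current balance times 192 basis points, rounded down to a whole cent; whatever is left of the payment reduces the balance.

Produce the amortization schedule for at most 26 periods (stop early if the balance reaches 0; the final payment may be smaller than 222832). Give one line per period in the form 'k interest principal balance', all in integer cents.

1 44058 178774 2115954
2 40626 182206 1933748
3 37127 185705 1748043
4 33562 189270 1558773
5 29928 192904 1365869
6 26224 196608 1169261
7 22449 200383 968878
8 18602 204230 764648
9 14681 208151 556497
10 10684 212148 344349
11 6611 216221 128128
12 2460 128128 0

1. interest=⌊2294728·192/10000⌋=44058; principal=222832-44058=178774; balance=2294728-178774=2115954
2. interest=⌊2115954·192/10000⌋=40626; principal=222832-40626=182206; balance=2115954-182206=1933748
3. interest=⌊1933748·192/10000⌋=37127; principal=222832-37127=185705; balance=1933748-185705=1748043
4. interest=⌊1748043·192/10000⌋=33562; principal=222832-33562=189270; balance=1748043-189270=1558773
5. interest=⌊1558773·192/10000⌋=29928; principal=222832-29928=192904; balance=1558773-192904=1365869
6. interest=⌊1365869·192/10000⌋=26224; principal=222832-26224=196608; balance=1365869-196608=1169261
7. interest=⌊1169261·192/10000⌋=22449; principal=222832-22449=200383; balance=1169261-200383=968878
8. interest=⌊968878·192/10000⌋=18602; principal=222832-18602=204230; balance=968878-204230=764648
9. interest=⌊764648·192/10000⌋=14681; principal=222832-14681=208151; balance=764648-208151=556497
10. interest=⌊556497·192/10000⌋=10684; principal=222832-10684=212148; balance=556497-212148=344349
11. interest=⌊344349·192/10000⌋=6611; principal=222832-6611=216221; balance=344349-216221=128128
12. interest=⌊128128·192/10000⌋=2460; principal=min(222832-2460,128128)=128128; balance=128128-128128=0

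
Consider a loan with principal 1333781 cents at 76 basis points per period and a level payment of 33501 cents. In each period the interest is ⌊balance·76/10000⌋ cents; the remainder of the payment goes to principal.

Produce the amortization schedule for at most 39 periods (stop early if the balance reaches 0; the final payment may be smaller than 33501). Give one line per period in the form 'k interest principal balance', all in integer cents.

1. interest=⌊1333781·76/10000⌋=10136; principal=33501-10136=23365; balance=1333781-23365=1310416
2. interest=⌊1310416·76/10000⌋=9959; principal=33501-9959=23542; balance=1310416-23542=1286874
3. interest=⌊1286874·76/10000⌋=9780; principal=33501-9780=23721; balance=1286874-23721=1263153
4. interest=⌊1263153·76/10000⌋=9599; principal=33501-9599=23902; balance=1263153-23902=1239251
5. interest=⌊1239251·76/10000⌋=9418; principal=33501-9418=24083; balance=1239251-24083=1215168
6. interest=⌊1215168·76/10000⌋=9235; principal=33501-9235=24266; balance=1215168-24266=1190902
7. interest=⌊1190902·76/10000⌋=9050; principal=33501-9050=24451; balance=1190902-24451=1166451
8. interest=⌊1166451·76/10000⌋=8865; principal=33501-8865=24636; balance=1166451-24636=1141815
9. interest=⌊1141815·76/10000⌋=8677; principal=33501-8677=24824; balance=1141815-24824=1116991
10. interest=⌊1116991·76/10000⌋=8489; principal=33501-8489=25012; balance=1116991-25012=1091979
11. interest=⌊1091979·76/10000⌋=8299; principal=33501-8299=25202; balance=1091979-25202=1066777
12. interest=⌊1066777·76/10000⌋=8107; principal=33501-8107=25394; balance=1066777-25394=1041383
13. interest=⌊1041383·76/10000⌋=7914; principal=33501-7914=25587; balance=1041383-25587=1015796
14. interest=⌊1015796·76/10000⌋=7720; principal=33501-7720=25781; balance=1015796-25781=990015
15. interest=⌊990015·76/10000⌋=7524; principal=33501-7524=25977; balance=990015-25977=964038
16. interest=⌊964038·76/10000⌋=7326; principal=33501-7326=26175; balance=964038-26175=937863
17. interest=⌊937863·76/10000⌋=7127; principal=33501-7127=26374; balance=937863-26374=911489
18. interest=⌊911489·76/10000⌋=6927; principal=33501-6927=26574; balance=911489-26574=884915
19. interest=⌊884915·76/10000⌋=6725; principal=33501-6725=26776; balance=884915-26776=858139
20. interest=⌊858139·76/10000⌋=6521; principal=33501-6521=26980; balance=858139-26980=831159
21. interest=⌊831159·76/10000⌋=6316; principal=33501-6316=27185; balance=831159-27185=803974
22. interest=⌊803974·76/10000⌋=6110; principal=33501-6110=27391; balance=803974-27391=776583
23. interest=⌊776583·76/10000⌋=5902; principal=33501-5902=27599; balance=776583-27599=748984
24. interest=⌊748984·76/10000⌋=5692; principal=33501-5692=27809; balance=748984-27809=721175
25. interest=⌊721175·76/10000⌋=5480; principal=33501-5480=28021; balance=721175-28021=693154
26. interest=⌊693154·76/10000⌋=5267; principal=33501-5267=28234; balance=693154-28234=664920
27. interest=⌊664920·76/10000⌋=5053; principal=33501-5053=28448; balance=664920-28448=636472
28. interest=⌊636472·76/10000⌋=4837; principal=33501-4837=28664; balance=636472-28664=607808
29. interest=⌊607808·76/10000⌋=4619; principal=33501-4619=28882; balance=607808-28882=578926
30. interest=⌊578926·76/10000⌋=4399; principal=33501-4399=29102; balance=578926-29102=549824
31. interest=⌊549824·76/10000⌋=4178; principal=33501-4178=29323; balance=549824-29323=520501
32. interest=⌊520501·76/10000⌋=3955; principal=33501-3955=29546; balance=520501-29546=490955
33. interest=⌊490955·76/10000⌋=3731; principal=33501-3731=29770; balance=490955-29770=461185
34. interest=⌊461185·76/10000⌋=3505; principal=33501-3505=29996; balance=461185-29996=431189
35. interest=⌊431189·76/10000⌋=3277; principal=33501-3277=30224; balance=431189-30224=400965
36. interest=⌊400965·76/10000⌋=3047; principal=33501-3047=30454; balance=400965-30454=370511
37. interest=⌊370511·76/10000⌋=2815; principal=33501-2815=30686; balance=370511-30686=339825
38. interest=⌊339825·76/10000⌋=2582; principal=33501-2582=30919; balance=339825-30919=308906
39. interest=⌊308906·76/10000⌋=2347; principal=33501-2347=31154; balance=308906-31154=277752

1 10136 23365 1310416
2 9959 23542 1286874
3 9780 23721 1263153
4 9599 23902 1239251
5 9418 24083 1215168
6 9235 24266 1190902
7 9050 24451 1166451
8 8865 24636 1141815
9 8677 24824 1116991
10 8489 25012 1091979
11 8299 25202 1066777
12 8107 25394 1041383
13 7914 25587 1015796
14 7720 25781 990015
15 7524 25977 964038
16 7326 26175 937863
17 7127 26374 911489
18 6927 26574 884915
19 6725 26776 858139
20 6521 26980 831159
21 6316 27185 803974
22 6110 27391 776583
23 5902 27599 748984
24 5692 27809 721175
25 5480 28021 693154
26 5267 28234 664920
27 5053 28448 636472
28 4837 28664 607808
29 4619 28882 578926
30 4399 29102 549824
31 4178 29323 520501
32 3955 29546 490955
33 3731 29770 461185
34 3505 29996 431189
35 3277 30224 400965
36 3047 30454 370511
37 2815 30686 339825
38 2582 30919 308906
39 2347 31154 277752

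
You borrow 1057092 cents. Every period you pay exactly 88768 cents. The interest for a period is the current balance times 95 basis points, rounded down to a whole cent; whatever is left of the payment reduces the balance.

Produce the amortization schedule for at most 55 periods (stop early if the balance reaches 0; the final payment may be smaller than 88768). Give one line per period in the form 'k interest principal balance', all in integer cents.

1 10042 78726 978366
2 9294 79474 898892
3 8539 80229 818663
4 7777 80991 737672
5 7007 81761 655911
6 6231 82537 573374
7 5447 83321 490053
8 4655 84113 405940
9 3856 84912 321028
10 3049 85719 235309
11 2235 86533 148776
12 1413 87355 61421
13 583 61421 0

1. interest=⌊1057092·95/10000⌋=10042; principal=88768-10042=78726; balance=1057092-78726=978366
2. interest=⌊978366·95/10000⌋=9294; principal=88768-9294=79474; balance=978366-79474=898892
3. interest=⌊898892·95/10000⌋=8539; principal=88768-8539=80229; balance=898892-80229=818663
4. interest=⌊818663·95/10000⌋=7777; principal=88768-7777=80991; balance=818663-80991=737672
5. interest=⌊737672·95/10000⌋=7007; principal=88768-7007=81761; balance=737672-81761=655911
6. interest=⌊655911·95/10000⌋=6231; principal=88768-6231=82537; balance=655911-82537=573374
7. interest=⌊573374·95/10000⌋=5447; principal=88768-5447=83321; balance=573374-83321=490053
8. interest=⌊490053·95/10000⌋=4655; principal=88768-4655=84113; balance=490053-84113=405940
9. interest=⌊405940·95/10000⌋=3856; principal=88768-3856=84912; balance=405940-84912=321028
10. interest=⌊321028·95/10000⌋=3049; principal=88768-3049=85719; balance=321028-85719=235309
11. interest=⌊235309·95/10000⌋=2235; principal=88768-2235=86533; balance=235309-86533=148776
12. interest=⌊148776·95/10000⌋=1413; principal=88768-1413=87355; balance=148776-87355=61421
13. interest=⌊61421·95/10000⌋=583; principal=min(88768-583,61421)=61421; balance=61421-61421=0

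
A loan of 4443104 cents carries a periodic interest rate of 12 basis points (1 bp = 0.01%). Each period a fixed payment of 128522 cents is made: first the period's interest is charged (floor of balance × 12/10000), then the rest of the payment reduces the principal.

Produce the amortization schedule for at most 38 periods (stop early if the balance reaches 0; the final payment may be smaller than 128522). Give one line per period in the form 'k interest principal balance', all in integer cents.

1. interest=⌊4443104·12/10000⌋=5331; principal=128522-5331=123191; balance=4443104-123191=4319913
2. interest=⌊4319913·12/10000⌋=5183; principal=128522-5183=123339; balance=4319913-123339=4196574
3. interest=⌊4196574·12/10000⌋=5035; principal=128522-5035=123487; balance=4196574-123487=4073087
4. interest=⌊4073087·12/10000⌋=4887; principal=128522-4887=123635; balance=4073087-123635=3949452
5. interest=⌊3949452·12/10000⌋=4739; principal=128522-4739=123783; balance=3949452-123783=3825669
6. interest=⌊3825669·12/10000⌋=4590; principal=128522-4590=123932; balance=3825669-123932=3701737
7. interest=⌊3701737·12/10000⌋=4442; principal=128522-4442=124080; balance=3701737-124080=3577657
8. interest=⌊3577657·12/10000⌋=4293; principal=128522-4293=124229; balance=3577657-124229=3453428
9. interest=⌊3453428·12/10000⌋=4144; principal=128522-4144=124378; balance=3453428-124378=3329050
10. interest=⌊3329050·12/10000⌋=3994; principal=128522-3994=124528; balance=3329050-124528=3204522
11. interest=⌊3204522·12/10000⌋=3845; principal=128522-3845=124677; balance=3204522-124677=3079845
12. interest=⌊3079845·12/10000⌋=3695; principal=128522-3695=124827; balance=3079845-124827=2955018
13. interest=⌊2955018·12/10000⌋=3546; principal=128522-3546=124976; balance=2955018-124976=2830042
14. interest=⌊2830042·12/10000⌋=3396; principal=128522-3396=125126; balance=2830042-125126=2704916
15. interest=⌊2704916·12/10000⌋=3245; principal=128522-3245=125277; balance=2704916-125277=2579639
16. interest=⌊2579639·12/10000⌋=3095; principal=128522-3095=125427; balance=2579639-125427=2454212
17. interest=⌊2454212·12/10000⌋=2945; principal=128522-2945=125577; balance=2454212-125577=2328635
18. interest=⌊2328635·12/10000⌋=2794; principal=128522-2794=125728; balance=2328635-125728=2202907
19. interest=⌊2202907·12/10000⌋=2643; principal=128522-2643=125879; balance=2202907-125879=2077028
20. interest=⌊2077028·12/10000⌋=2492; principal=128522-2492=126030; balance=2077028-126030=1950998
21. interest=⌊1950998·12/10000⌋=2341; principal=128522-2341=126181; balance=1950998-126181=1824817
22. interest=⌊1824817·12/10000⌋=2189; principal=128522-2189=126333; balance=1824817-126333=1698484
23. interest=⌊1698484·12/10000⌋=2038; principal=128522-2038=126484; balance=1698484-126484=1572000
24. interest=⌊1572000·12/10000⌋=1886; principal=128522-1886=126636; balance=1572000-126636=1445364
25. interest=⌊1445364·12/10000⌋=1734; principal=128522-1734=126788; balance=1445364-126788=1318576
26. interest=⌊1318576·12/10000⌋=1582; principal=128522-1582=126940; balance=1318576-126940=1191636
27. interest=⌊1191636·12/10000⌋=1429; principal=128522-1429=127093; balance=1191636-127093=1064543
28. interest=⌊1064543·12/10000⌋=1277; principal=128522-1277=127245; balance=1064543-127245=937298
29. interest=⌊937298·12/10000⌋=1124; principal=128522-1124=127398; balance=937298-127398=809900
30. interest=⌊809900·12/10000⌋=971; principal=128522-971=127551; balance=809900-127551=682349
31. interest=⌊682349·12/10000⌋=818; principal=128522-818=127704; balance=682349-127704=554645
32. interest=⌊554645·12/10000⌋=665; principal=128522-665=127857; balance=554645-127857=426788
33. interest=⌊426788·12/10000⌋=512; principal=128522-512=128010; balance=426788-128010=298778
34. interest=⌊298778·12/10000⌋=358; principal=128522-358=128164; balance=298778-128164=170614
35. interest=⌊170614·12/10000⌋=204; principal=128522-204=128318; balance=170614-128318=42296
36. interest=⌊42296·12/10000⌋=50; principal=min(128522-50,42296)=42296; balance=42296-42296=0

1 5331 123191 4319913
2 5183 123339 4196574
3 5035 123487 4073087
4 4887 123635 3949452
5 4739 123783 3825669
6 4590 123932 3701737
7 4442 124080 3577657
8 4293 124229 3453428
9 4144 124378 3329050
10 3994 124528 3204522
11 3845 124677 3079845
12 3695 124827 2955018
13 3546 124976 2830042
14 3396 125126 2704916
15 3245 125277 2579639
16 3095 125427 2454212
17 2945 125577 2328635
18 2794 125728 2202907
19 2643 125879 2077028
20 2492 126030 1950998
21 2341 126181 1824817
22 2189 126333 1698484
23 2038 126484 1572000
24 1886 126636 1445364
25 1734 126788 1318576
26 1582 126940 1191636
27 1429 127093 1064543
28 1277 127245 937298
29 1124 127398 809900
30 971 127551 682349
31 818 127704 554645
32 665 127857 426788
33 512 128010 298778
34 358 128164 170614
35 204 128318 42296
36 50 42296 0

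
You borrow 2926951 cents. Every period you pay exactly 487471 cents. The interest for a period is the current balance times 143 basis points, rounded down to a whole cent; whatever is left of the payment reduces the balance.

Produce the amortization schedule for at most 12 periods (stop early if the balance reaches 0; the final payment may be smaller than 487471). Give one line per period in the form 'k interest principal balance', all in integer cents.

1 41855 445616 2481335
2 35483 451988 2029347
3 29019 458452 1570895
4 22463 465008 1105887
5 15814 471657 634230
6 9069 478402 155828
7 2228 155828 0

1. interest=⌊2926951·143/10000⌋=41855; principal=487471-41855=445616; balance=2926951-445616=2481335
2. interest=⌊2481335·143/10000⌋=35483; principal=487471-35483=451988; balance=2481335-451988=2029347
3. interest=⌊2029347·143/10000⌋=29019; principal=487471-29019=458452; balance=2029347-458452=1570895
4. interest=⌊1570895·143/10000⌋=22463; principal=487471-22463=465008; balance=1570895-465008=1105887
5. interest=⌊1105887·143/10000⌋=15814; principal=487471-15814=471657; balance=1105887-471657=634230
6. interest=⌊634230·143/10000⌋=9069; principal=487471-9069=478402; balance=634230-478402=155828
7. interest=⌊155828·143/10000⌋=2228; principal=min(487471-2228,155828)=155828; balance=155828-155828=0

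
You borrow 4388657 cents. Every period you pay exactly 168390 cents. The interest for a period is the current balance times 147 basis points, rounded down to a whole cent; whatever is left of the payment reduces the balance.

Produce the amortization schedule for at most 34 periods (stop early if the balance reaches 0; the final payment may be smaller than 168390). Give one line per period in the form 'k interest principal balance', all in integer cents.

1 64513 103877 4284780
2 62986 105404 4179376
3 61436 106954 4072422
4 59864 108526 3963896
5 58269 110121 3853775
6 56650 111740 3742035
7 55007 113383 3628652
8 53341 115049 3513603
9 51649 116741 3396862
10 49933 118457 3278405
11 48192 120198 3158207
12 46425 121965 3036242
13 44632 123758 2912484
14 42813 125577 2786907
15 40967 127423 2659484
16 39094 129296 2530188
17 37193 131197 2398991
18 35265 133125 2265866
19 33308 135082 2130784
20 31322 137068 1993716
21 29307 139083 1854633
22 27263 141127 1713506
23 25188 143202 1570304
24 23083 145307 1424997
25 20947 147443 1277554
26 18780 149610 1127944
27 16580 151810 976134
28 14349 154041 822093
29 12084 156306 665787
30 9787 158603 507184
31 7455 160935 346249
32 5089 163301 182948
33 2689 165701 17247
34 253 17247 0

1. interest=⌊4388657·147/10000⌋=64513; principal=168390-64513=103877; balance=4388657-103877=4284780
2. interest=⌊4284780·147/10000⌋=62986; principal=168390-62986=105404; balance=4284780-105404=4179376
3. interest=⌊4179376·147/10000⌋=61436; principal=168390-61436=106954; balance=4179376-106954=4072422
4. interest=⌊4072422·147/10000⌋=59864; principal=168390-59864=108526; balance=4072422-108526=3963896
5. interest=⌊3963896·147/10000⌋=58269; principal=168390-58269=110121; balance=3963896-110121=3853775
6. interest=⌊3853775·147/10000⌋=56650; principal=168390-56650=111740; balance=3853775-111740=3742035
7. interest=⌊3742035·147/10000⌋=55007; principal=168390-55007=113383; balance=3742035-113383=3628652
8. interest=⌊3628652·147/10000⌋=53341; principal=168390-53341=115049; balance=3628652-115049=3513603
9. interest=⌊3513603·147/10000⌋=51649; principal=168390-51649=116741; balance=3513603-116741=3396862
10. interest=⌊3396862·147/10000⌋=49933; principal=168390-49933=118457; balance=3396862-118457=3278405
11. interest=⌊3278405·147/10000⌋=48192; principal=168390-48192=120198; balance=3278405-120198=3158207
12. interest=⌊3158207·147/10000⌋=46425; principal=168390-46425=121965; balance=3158207-121965=3036242
13. interest=⌊3036242·147/10000⌋=44632; principal=168390-44632=123758; balance=3036242-123758=2912484
14. interest=⌊2912484·147/10000⌋=42813; principal=168390-42813=125577; balance=2912484-125577=2786907
15. interest=⌊2786907·147/10000⌋=40967; principal=168390-40967=127423; balance=2786907-127423=2659484
16. interest=⌊2659484·147/10000⌋=39094; principal=168390-39094=129296; balance=2659484-129296=2530188
17. interest=⌊2530188·147/10000⌋=37193; principal=168390-37193=131197; balance=2530188-131197=2398991
18. interest=⌊2398991·147/10000⌋=35265; principal=168390-35265=133125; balance=2398991-133125=2265866
19. interest=⌊2265866·147/10000⌋=33308; principal=168390-33308=135082; balance=2265866-135082=2130784
20. interest=⌊2130784·147/10000⌋=31322; principal=168390-31322=137068; balance=2130784-137068=1993716
21. interest=⌊1993716·147/10000⌋=29307; principal=168390-29307=139083; balance=1993716-139083=1854633
22. interest=⌊1854633·147/10000⌋=27263; principal=168390-27263=141127; balance=1854633-141127=1713506
23. interest=⌊1713506·147/10000⌋=25188; principal=168390-25188=143202; balance=1713506-143202=1570304
24. interest=⌊1570304·147/10000⌋=23083; principal=168390-23083=145307; balance=1570304-145307=1424997
25. interest=⌊1424997·147/10000⌋=20947; principal=168390-20947=147443; balance=1424997-147443=1277554
26. interest=⌊1277554·147/10000⌋=18780; principal=168390-18780=149610; balance=1277554-149610=1127944
27. interest=⌊1127944·147/10000⌋=16580; principal=168390-16580=151810; balance=1127944-151810=976134
28. interest=⌊976134·147/10000⌋=14349; principal=168390-14349=154041; balance=976134-154041=822093
29. interest=⌊822093·147/10000⌋=12084; principal=168390-12084=156306; balance=822093-156306=665787
30. interest=⌊665787·147/10000⌋=9787; principal=168390-9787=158603; balance=665787-158603=507184
31. interest=⌊507184·147/10000⌋=7455; principal=168390-7455=160935; balance=507184-160935=346249
32. interest=⌊346249·147/10000⌋=5089; principal=168390-5089=163301; balance=346249-163301=182948
33. interest=⌊182948·147/10000⌋=2689; principal=168390-2689=165701; balance=182948-165701=17247
34. interest=⌊17247·147/10000⌋=253; principal=min(168390-253,17247)=17247; balance=17247-17247=0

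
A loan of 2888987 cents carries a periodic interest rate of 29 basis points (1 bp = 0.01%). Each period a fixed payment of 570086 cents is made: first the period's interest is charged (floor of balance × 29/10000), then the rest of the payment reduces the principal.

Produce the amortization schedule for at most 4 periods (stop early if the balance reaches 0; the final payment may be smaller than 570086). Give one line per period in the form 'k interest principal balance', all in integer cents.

1 8378 561708 2327279
2 6749 563337 1763942
3 5115 564971 1198971
4 3477 566609 632362

1. interest=⌊2888987·29/10000⌋=8378; principal=570086-8378=561708; balance=2888987-561708=2327279
2. interest=⌊2327279·29/10000⌋=6749; principal=570086-6749=563337; balance=2327279-563337=1763942
3. interest=⌊1763942·29/10000⌋=5115; principal=570086-5115=564971; balance=1763942-564971=1198971
4. interest=⌊1198971·29/10000⌋=3477; principal=570086-3477=566609; balance=1198971-566609=632362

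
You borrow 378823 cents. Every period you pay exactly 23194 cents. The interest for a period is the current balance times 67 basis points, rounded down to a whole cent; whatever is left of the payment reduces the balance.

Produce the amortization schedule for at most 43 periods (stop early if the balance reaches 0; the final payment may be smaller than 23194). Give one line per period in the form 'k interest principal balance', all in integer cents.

1. interest=⌊378823·67/10000⌋=2538; principal=23194-2538=20656; balance=378823-20656=358167
2. interest=⌊358167·67/10000⌋=2399; principal=23194-2399=20795; balance=358167-20795=337372
3. interest=⌊337372·67/10000⌋=2260; principal=23194-2260=20934; balance=337372-20934=316438
4. interest=⌊316438·67/10000⌋=2120; principal=23194-2120=21074; balance=316438-21074=295364
5. interest=⌊295364·67/10000⌋=1978; principal=23194-1978=21216; balance=295364-21216=274148
6. interest=⌊274148·67/10000⌋=1836; principal=23194-1836=21358; balance=274148-21358=252790
7. interest=⌊252790·67/10000⌋=1693; principal=23194-1693=21501; balance=252790-21501=231289
8. interest=⌊231289·67/10000⌋=1549; principal=23194-1549=21645; balance=231289-21645=209644
9. interest=⌊209644·67/10000⌋=1404; principal=23194-1404=21790; balance=209644-21790=187854
10. interest=⌊187854·67/10000⌋=1258; principal=23194-1258=21936; balance=187854-21936=165918
11. interest=⌊165918·67/10000⌋=1111; principal=23194-1111=22083; balance=165918-22083=143835
12. interest=⌊143835·67/10000⌋=963; principal=23194-963=22231; balance=143835-22231=121604
13. interest=⌊121604·67/10000⌋=814; principal=23194-814=22380; balance=121604-22380=99224
14. interest=⌊99224·67/10000⌋=664; principal=23194-664=22530; balance=99224-22530=76694
15. interest=⌊76694·67/10000⌋=513; principal=23194-513=22681; balance=76694-22681=54013
16. interest=⌊54013·67/10000⌋=361; principal=23194-361=22833; balance=54013-22833=31180
17. interest=⌊31180·67/10000⌋=208; principal=23194-208=22986; balance=31180-22986=8194
18. interest=⌊8194·67/10000⌋=54; principal=min(23194-54,8194)=8194; balance=8194-8194=0

1 2538 20656 358167
2 2399 20795 337372
3 2260 20934 316438
4 2120 21074 295364
5 1978 21216 274148
6 1836 21358 252790
7 1693 21501 231289
8 1549 21645 209644
9 1404 21790 187854
10 1258 21936 165918
11 1111 22083 143835
12 963 22231 121604
13 814 22380 99224
14 664 22530 76694
15 513 22681 54013
16 361 22833 31180
17 208 22986 8194
18 54 8194 0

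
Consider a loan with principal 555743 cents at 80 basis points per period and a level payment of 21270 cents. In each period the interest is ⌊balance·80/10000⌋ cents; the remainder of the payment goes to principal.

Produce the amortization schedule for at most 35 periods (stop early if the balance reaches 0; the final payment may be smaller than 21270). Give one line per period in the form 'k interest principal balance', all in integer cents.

1 4445 16825 538918
2 4311 16959 521959
3 4175 17095 504864
4 4038 17232 487632
5 3901 17369 470263
6 3762 17508 452755
7 3622 17648 435107
8 3480 17790 417317
9 3338 17932 399385
10 3195 18075 381310
11 3050 18220 363090
12 2904 18366 344724
13 2757 18513 326211
14 2609 18661 307550
15 2460 18810 288740
16 2309 18961 269779
17 2158 19112 250667
18 2005 19265 231402
19 1851 19419 211983
20 1695 19575 192408
21 1539 19731 172677
22 1381 19889 152788
23 1222 20048 132740
24 1061 20209 112531
25 900 20370 92161
26 737 20533 71628
27 573 20697 50931
28 407 20863 30068
29 240 21030 9038
30 72 9038 0

1. interest=⌊555743·80/10000⌋=4445; principal=21270-4445=16825; balance=555743-16825=538918
2. interest=⌊538918·80/10000⌋=4311; principal=21270-4311=16959; balance=538918-16959=521959
3. interest=⌊521959·80/10000⌋=4175; principal=21270-4175=17095; balance=521959-17095=504864
4. interest=⌊504864·80/10000⌋=4038; principal=21270-4038=17232; balance=504864-17232=487632
5. interest=⌊487632·80/10000⌋=3901; principal=21270-3901=17369; balance=487632-17369=470263
6. interest=⌊470263·80/10000⌋=3762; principal=21270-3762=17508; balance=470263-17508=452755
7. interest=⌊452755·80/10000⌋=3622; principal=21270-3622=17648; balance=452755-17648=435107
8. interest=⌊435107·80/10000⌋=3480; principal=21270-3480=17790; balance=435107-17790=417317
9. interest=⌊417317·80/10000⌋=3338; principal=21270-3338=17932; balance=417317-17932=399385
10. interest=⌊399385·80/10000⌋=3195; principal=21270-3195=18075; balance=399385-18075=381310
11. interest=⌊381310·80/10000⌋=3050; principal=21270-3050=18220; balance=381310-18220=363090
12. interest=⌊363090·80/10000⌋=2904; principal=21270-2904=18366; balance=363090-18366=344724
13. interest=⌊344724·80/10000⌋=2757; principal=21270-2757=18513; balance=344724-18513=326211
14. interest=⌊326211·80/10000⌋=2609; principal=21270-2609=18661; balance=326211-18661=307550
15. interest=⌊307550·80/10000⌋=2460; principal=21270-2460=18810; balance=307550-18810=288740
16. interest=⌊288740·80/10000⌋=2309; principal=21270-2309=18961; balance=288740-18961=269779
17. interest=⌊269779·80/10000⌋=2158; principal=21270-2158=19112; balance=269779-19112=250667
18. interest=⌊250667·80/10000⌋=2005; principal=21270-2005=19265; balance=250667-19265=231402
19. interest=⌊231402·80/10000⌋=1851; principal=21270-1851=19419; balance=231402-19419=211983
20. interest=⌊211983·80/10000⌋=1695; principal=21270-1695=19575; balance=211983-19575=192408
21. interest=⌊192408·80/10000⌋=1539; principal=21270-1539=19731; balance=192408-19731=172677
22. interest=⌊172677·80/10000⌋=1381; principal=21270-1381=19889; balance=172677-19889=152788
23. interest=⌊152788·80/10000⌋=1222; principal=21270-1222=20048; balance=152788-20048=132740
24. interest=⌊132740·80/10000⌋=1061; principal=21270-1061=20209; balance=132740-20209=112531
25. interest=⌊112531·80/10000⌋=900; principal=21270-900=20370; balance=112531-20370=92161
26. interest=⌊92161·80/10000⌋=737; principal=21270-737=20533; balance=92161-20533=71628
27. interest=⌊71628·80/10000⌋=573; principal=21270-573=20697; balance=71628-20697=50931
28. interest=⌊50931·80/10000⌋=407; principal=21270-407=20863; balance=50931-20863=30068
29. interest=⌊30068·80/10000⌋=240; principal=21270-240=21030; balance=30068-21030=9038
30. interest=⌊9038·80/10000⌋=72; principal=min(21270-72,9038)=9038; balance=9038-9038=0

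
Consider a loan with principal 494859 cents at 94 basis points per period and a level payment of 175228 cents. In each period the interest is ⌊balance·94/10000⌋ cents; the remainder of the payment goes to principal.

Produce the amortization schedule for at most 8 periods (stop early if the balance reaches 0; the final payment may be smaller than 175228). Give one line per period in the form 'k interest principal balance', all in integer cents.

1. interest=⌊494859·94/10000⌋=4651; principal=175228-4651=170577; balance=494859-170577=324282
2. interest=⌊324282·94/10000⌋=3048; principal=175228-3048=172180; balance=324282-172180=152102
3. interest=⌊152102·94/10000⌋=1429; principal=min(175228-1429,152102)=152102; balance=152102-152102=0

1 4651 170577 324282
2 3048 172180 152102
3 1429 152102 0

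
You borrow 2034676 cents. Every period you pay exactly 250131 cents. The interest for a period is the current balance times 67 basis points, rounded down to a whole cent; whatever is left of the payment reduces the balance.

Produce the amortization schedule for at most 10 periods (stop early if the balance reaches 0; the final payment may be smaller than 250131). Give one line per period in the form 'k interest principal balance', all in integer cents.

1 13632 236499 1798177
2 12047 238084 1560093
3 10452 239679 1320414
4 8846 241285 1079129
5 7230 242901 836228
6 5602 244529 591699
7 3964 246167 345532
8 2315 247816 97716
9 654 97716 0

1. interest=⌊2034676·67/10000⌋=13632; principal=250131-13632=236499; balance=2034676-236499=1798177
2. interest=⌊1798177·67/10000⌋=12047; principal=250131-12047=238084; balance=1798177-238084=1560093
3. interest=⌊1560093·67/10000⌋=10452; principal=250131-10452=239679; balance=1560093-239679=1320414
4. interest=⌊1320414·67/10000⌋=8846; principal=250131-8846=241285; balance=1320414-241285=1079129
5. interest=⌊1079129·67/10000⌋=7230; principal=250131-7230=242901; balance=1079129-242901=836228
6. interest=⌊836228·67/10000⌋=5602; principal=250131-5602=244529; balance=836228-244529=591699
7. interest=⌊591699·67/10000⌋=3964; principal=250131-3964=246167; balance=591699-246167=345532
8. interest=⌊345532·67/10000⌋=2315; principal=250131-2315=247816; balance=345532-247816=97716
9. interest=⌊97716·67/10000⌋=654; principal=min(250131-654,97716)=97716; balance=97716-97716=0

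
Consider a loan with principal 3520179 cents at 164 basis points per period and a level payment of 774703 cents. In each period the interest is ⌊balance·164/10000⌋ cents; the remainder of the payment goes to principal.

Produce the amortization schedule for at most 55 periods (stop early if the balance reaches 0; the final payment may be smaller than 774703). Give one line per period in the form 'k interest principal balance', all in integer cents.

1. interest=⌊3520179·164/10000⌋=57730; principal=774703-57730=716973; balance=3520179-716973=2803206
2. interest=⌊2803206·164/10000⌋=45972; principal=774703-45972=728731; balance=2803206-728731=2074475
3. interest=⌊2074475·164/10000⌋=34021; principal=774703-34021=740682; balance=2074475-740682=1333793
4. interest=⌊1333793·164/10000⌋=21874; principal=774703-21874=752829; balance=1333793-752829=580964
5. interest=⌊580964·164/10000⌋=9527; principal=min(774703-9527,580964)=580964; balance=580964-580964=0

1 57730 716973 2803206
2 45972 728731 2074475
3 34021 740682 1333793
4 21874 752829 580964
5 9527 580964 0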